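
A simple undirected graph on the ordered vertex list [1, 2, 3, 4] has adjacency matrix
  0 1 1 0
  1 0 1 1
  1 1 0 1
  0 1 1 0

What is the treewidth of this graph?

2

A width-2 tree decomposition is:
Bags: B1 = {2, 3, 4}  B2 = {1, 2, 3}
Tree: B1–B2
The largest bag has 3 vertices, giving width 2; this decomposition certifies tw(G) ≤ 2. Conversely, {1, 2, 3} is a clique of size 3, and the vertices of any clique must share a bag in every tree decomposition; so some bag has ≥ 3 vertices and tw(G) ≥ 2. Therefore the treewidth is 2.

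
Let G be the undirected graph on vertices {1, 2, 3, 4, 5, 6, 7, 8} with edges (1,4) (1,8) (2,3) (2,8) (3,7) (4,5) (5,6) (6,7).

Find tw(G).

A width-2 tree decomposition is:
Bags: B1 = {1, 4, 5}  B2 = {1, 5, 6}  B3 = {1, 6, 7}  B4 = {1, 3, 7}  B5 = {1, 2, 3}  B6 = {1, 2, 8}
Tree: B1–B2, B2–B3, B3–B4, B4–B5, B5–B6
Every bag has size at most 3, so the width is 3 − 1 = 2 and tw(G) ≤ 2. For the lower bound, G contains the cycle 1–4–5–6–7–3–2–8–1, so G is not a forest; only forests have treewidth ≤ 1, hence tw(G) ≥ 2. Hence tw(G) = 2 exactly.

2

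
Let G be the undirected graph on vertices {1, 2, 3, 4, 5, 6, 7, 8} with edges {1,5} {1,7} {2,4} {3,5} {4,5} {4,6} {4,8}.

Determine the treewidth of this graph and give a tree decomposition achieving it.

Treewidth 1.
One such decomposition:
Bags: B1 = {1, 5}  B2 = {4, 5}  B3 = {1, 7}  B4 = {4, 8}  B5 = {2, 4}  B6 = {3, 5}  B7 = {4, 6}
Tree: B1–B2, B1–B3, B2–B4, B2–B5, B2–B6, B5–B7

Each bag holds 2 vertices, so the decomposition has width 1, which upper-bounds the treewidth. G has an edge, so its treewidth is at least 1. The upper and lower bounds meet at 1, so that is the treewidth.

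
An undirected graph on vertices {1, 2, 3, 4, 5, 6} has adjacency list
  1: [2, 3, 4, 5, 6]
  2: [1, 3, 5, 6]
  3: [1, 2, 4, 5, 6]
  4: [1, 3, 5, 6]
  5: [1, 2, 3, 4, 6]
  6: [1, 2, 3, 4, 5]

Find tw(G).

4

A width-4 tree decomposition is:
Bags: B1 = {1, 2, 3, 5, 6}  B2 = {1, 3, 4, 5, 6}
Tree: B1–B2
Each bag holds 5 vertices, so the decomposition has width 4, which upper-bounds the treewidth. Conversely, {1, 2, 3, 5, 6} is a clique of size 5, and the vertices of any clique must share a bag in every tree decomposition; so some bag has ≥ 5 vertices and tw(G) ≥ 4. The upper and lower bounds meet at 4, so that is the treewidth.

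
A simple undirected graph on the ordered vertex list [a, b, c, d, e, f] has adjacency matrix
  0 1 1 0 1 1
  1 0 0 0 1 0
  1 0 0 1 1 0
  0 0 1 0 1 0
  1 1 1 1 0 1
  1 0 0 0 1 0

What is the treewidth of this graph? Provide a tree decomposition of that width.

The largest bag has 3 vertices, giving width 2; this decomposition certifies tw(G) ≤ 2. For the lower bound, the 3 vertices {c, d, e} are pairwise adjacent, and any tree decomposition puts a clique entirely inside one bag — forcing width ≥ 2. The upper and lower bounds meet at 2, so that is the treewidth.

Treewidth 2.
One such decomposition:
Bags: B1 = {c, d, e}  B2 = {a, c, e}  B3 = {a, e, f}  B4 = {a, b, e}
Tree: B1–B2, B2–B3, B3–B4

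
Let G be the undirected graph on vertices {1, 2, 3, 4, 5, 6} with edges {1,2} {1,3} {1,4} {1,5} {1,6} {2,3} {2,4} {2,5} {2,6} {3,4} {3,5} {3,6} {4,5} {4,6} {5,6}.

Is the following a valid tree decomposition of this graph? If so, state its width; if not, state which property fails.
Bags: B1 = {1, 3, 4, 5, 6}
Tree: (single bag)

No — vertex 2 appears in no bag.

A tree decomposition must satisfy three properties: every vertex lies in some bag; for every edge, both endpoints lie together in some bag; and for every vertex, the bags containing it form a connected subtree. Here vertex 2 appears in no bag, so the decomposition is invalid.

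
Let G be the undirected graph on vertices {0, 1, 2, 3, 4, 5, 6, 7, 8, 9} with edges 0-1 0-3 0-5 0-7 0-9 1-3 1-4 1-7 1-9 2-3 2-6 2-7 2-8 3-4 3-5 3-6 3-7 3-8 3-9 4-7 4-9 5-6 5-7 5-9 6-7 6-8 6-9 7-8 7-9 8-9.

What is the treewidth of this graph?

4

A width-4 tree decomposition is:
Bags: B1 = {3, 5, 6, 7, 9}  B2 = {0, 3, 5, 7, 9}  B3 = {0, 1, 3, 7, 9}  B4 = {3, 6, 7, 8, 9}  B5 = {1, 3, 4, 7, 9}  B6 = {2, 3, 6, 7, 8}
Tree: B1–B2, B2–B3, B1–B4, B3–B5, B4–B6
Each bag holds 5 vertices, so the decomposition has width 4, which upper-bounds the treewidth. Conversely, {0, 1, 3, 7, 9} is a clique of size 5, and the vertices of any clique must share a bag in every tree decomposition; so some bag has ≥ 5 vertices and tw(G) ≥ 4. The upper and lower bounds meet at 4, so that is the treewidth.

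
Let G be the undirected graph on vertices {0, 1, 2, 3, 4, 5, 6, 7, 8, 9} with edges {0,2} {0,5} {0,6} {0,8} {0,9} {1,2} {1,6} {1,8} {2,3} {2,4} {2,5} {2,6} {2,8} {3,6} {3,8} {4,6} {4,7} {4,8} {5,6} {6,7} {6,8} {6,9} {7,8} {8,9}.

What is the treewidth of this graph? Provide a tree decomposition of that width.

Treewidth 3.
One such decomposition:
Bags: B1 = {4, 6, 7, 8}  B2 = {2, 4, 6, 8}  B3 = {2, 3, 6, 8}  B4 = {1, 2, 6, 8}  B5 = {0, 2, 6, 8}  B6 = {0, 2, 5, 6}  B7 = {0, 6, 8, 9}
Tree: B1–B2, B2–B3, B2–B4, B2–B5, B5–B6, B5–B7

Each bag holds 4 vertices, so the decomposition has width 3, which upper-bounds the treewidth. Conversely, {0, 6, 8, 9} is a clique of size 4, and the vertices of any clique must share a bag in every tree decomposition; so some bag has ≥ 4 vertices and tw(G) ≥ 3. Therefore the treewidth is 3.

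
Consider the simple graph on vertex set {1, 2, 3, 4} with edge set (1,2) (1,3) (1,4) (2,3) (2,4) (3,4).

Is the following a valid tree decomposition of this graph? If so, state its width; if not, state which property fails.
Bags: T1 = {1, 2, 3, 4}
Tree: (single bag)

Checking the three conditions: (i) the bags cover all of {1, 2, 3, 4}; (ii) for each edge, some bag contains both endpoints; (iii) the bags containing any fixed vertex form a subtree. All hold, so the decomposition is valid with width 4 − 1 = 3.

Yes; width 3.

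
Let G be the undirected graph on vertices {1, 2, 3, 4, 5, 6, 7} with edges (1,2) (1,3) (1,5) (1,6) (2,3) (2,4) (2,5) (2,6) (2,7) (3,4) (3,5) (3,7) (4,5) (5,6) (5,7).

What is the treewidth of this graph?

A width-3 tree decomposition is:
Bags: B1 = {2, 3, 5, 7}  B2 = {1, 2, 3, 5}  B3 = {1, 2, 5, 6}  B4 = {2, 3, 4, 5}
Tree: B1–B2, B2–B3, B1–B4
Every bag has size at most 4, so the width is 4 − 1 = 3 and tw(G) ≤ 3. On the other hand G contains the 4-clique {1, 2, 3, 5}. A clique must lie in a single bag of any decomposition, so no decomposition can have width below 3. The upper and lower bounds meet at 3, so that is the treewidth.

3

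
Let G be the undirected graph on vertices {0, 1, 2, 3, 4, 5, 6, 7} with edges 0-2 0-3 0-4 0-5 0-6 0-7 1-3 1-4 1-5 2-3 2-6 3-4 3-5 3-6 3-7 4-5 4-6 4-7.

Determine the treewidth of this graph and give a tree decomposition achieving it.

The largest bag has 4 vertices, giving width 3; this decomposition certifies tw(G) ≤ 3. Conversely, {0, 2, 3, 6} is a clique of size 4, and the vertices of any clique must share a bag in every tree decomposition; so some bag has ≥ 4 vertices and tw(G) ≥ 3. The upper and lower bounds meet at 3, so that is the treewidth.

Treewidth 3.
One optimal decomposition is:
Bags: B1 = {0, 3, 4, 7}  B2 = {0, 3, 4, 6}  B3 = {0, 3, 4, 5}  B4 = {0, 2, 3, 6}  B5 = {1, 3, 4, 5}
Tree: B1–B2, B2–B3, B2–B4, B3–B5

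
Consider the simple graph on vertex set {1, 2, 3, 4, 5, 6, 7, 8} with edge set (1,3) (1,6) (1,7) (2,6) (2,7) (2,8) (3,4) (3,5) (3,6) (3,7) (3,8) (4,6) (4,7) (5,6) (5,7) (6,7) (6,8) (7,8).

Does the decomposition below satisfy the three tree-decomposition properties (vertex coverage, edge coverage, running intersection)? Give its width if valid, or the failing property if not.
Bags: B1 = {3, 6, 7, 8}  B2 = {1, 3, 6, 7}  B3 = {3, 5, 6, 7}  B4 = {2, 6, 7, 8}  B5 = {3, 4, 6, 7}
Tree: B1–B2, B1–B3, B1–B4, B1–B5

Yes; width 3.

Vertex coverage: the bags together contain {1, 2, 3, 4, 5, 6, 7, 8}, the full vertex set. Edge coverage: each edge of G has both endpoints in at least one bag. Running intersection: for every vertex, the bags containing it form a connected subtree. All three properties hold, so this is a valid tree decomposition of width max|bag| − 1 = 3, and hence tw(G) ≤ 3.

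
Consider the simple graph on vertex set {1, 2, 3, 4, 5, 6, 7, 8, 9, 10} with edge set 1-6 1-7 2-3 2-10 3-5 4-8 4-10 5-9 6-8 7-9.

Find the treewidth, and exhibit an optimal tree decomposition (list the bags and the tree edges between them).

Treewidth 2.
One such decomposition:
Bags: B1 = {3, 5, 9}  B2 = {2, 3, 9}  B3 = {2, 9, 10}  B4 = {4, 9, 10}  B5 = {4, 8, 9}  B6 = {6, 8, 9}  B7 = {1, 6, 9}  B8 = {1, 7, 9}
Tree: B1–B2, B2–B3, B3–B4, B4–B5, B5–B6, B6–B7, B7–B8

Each bag holds 3 vertices, so the decomposition has width 2, which upper-bounds the treewidth. The edges 9–5–3–2–10–4–8–6–1–7–9 form a cycle, so G is not a tree and its treewidth is at least 2. The upper and lower bounds meet at 2, so that is the treewidth.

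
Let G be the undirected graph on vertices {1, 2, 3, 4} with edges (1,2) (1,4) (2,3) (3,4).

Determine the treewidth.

2

A width-2 tree decomposition is:
Bags: B1 = {1, 2, 4}  B2 = {2, 3, 4}
Tree: B1–B2
The largest bag has 3 vertices, giving width 2; this decomposition certifies tw(G) ≤ 2. For the lower bound, G contains the cycle 4–1–2–3–4, so G is not a forest; only forests have treewidth ≤ 1, hence tw(G) ≥ 2. Hence tw(G) = 2 exactly.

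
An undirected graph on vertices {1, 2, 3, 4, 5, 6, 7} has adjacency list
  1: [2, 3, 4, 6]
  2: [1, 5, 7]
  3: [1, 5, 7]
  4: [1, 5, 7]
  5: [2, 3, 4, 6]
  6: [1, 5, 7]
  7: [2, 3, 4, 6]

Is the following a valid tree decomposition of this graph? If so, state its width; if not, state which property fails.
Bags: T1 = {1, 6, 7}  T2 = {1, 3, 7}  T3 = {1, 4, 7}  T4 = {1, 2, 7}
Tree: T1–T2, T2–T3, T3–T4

A tree decomposition must satisfy three properties: every vertex lies in some bag; for every edge, both endpoints lie together in some bag; and for every vertex, the bags containing it form a connected subtree. Here vertex 5 appears in no bag, so the decomposition is invalid.

No — vertex 5 appears in no bag.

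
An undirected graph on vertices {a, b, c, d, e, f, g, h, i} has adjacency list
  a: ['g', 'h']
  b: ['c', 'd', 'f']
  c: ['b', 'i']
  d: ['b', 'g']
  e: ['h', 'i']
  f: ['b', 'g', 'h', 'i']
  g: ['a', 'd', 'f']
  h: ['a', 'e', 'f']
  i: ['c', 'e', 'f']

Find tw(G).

A width-3 tree decomposition is:
Bags: B1 = {a, b, d, g}  B2 = {a, b, f, g}  B3 = {a, b, f, h}  B4 = {b, c, f, h}  B5 = {c, f, h, i}  B6 = {c, e, h, i}
Tree: B1–B2, B2–B3, B3–B4, B4–B5, B5–B6
Each bag holds 4 vertices, so the decomposition has width 3, which upper-bounds the treewidth. For the lower bound: the 4 vertex sets {a,d,g}, {b}, {f}, {c,e,h,i} are disjoint, each induces a connected subgraph, and every pair is joined by at least one edge of G. Contracting each set to a single vertex therefore yields K_{4} as a minor, and since treewidth is minor-monotone, tw(G) ≥ tw(K_{4}) = 3. Therefore the treewidth is 3.

3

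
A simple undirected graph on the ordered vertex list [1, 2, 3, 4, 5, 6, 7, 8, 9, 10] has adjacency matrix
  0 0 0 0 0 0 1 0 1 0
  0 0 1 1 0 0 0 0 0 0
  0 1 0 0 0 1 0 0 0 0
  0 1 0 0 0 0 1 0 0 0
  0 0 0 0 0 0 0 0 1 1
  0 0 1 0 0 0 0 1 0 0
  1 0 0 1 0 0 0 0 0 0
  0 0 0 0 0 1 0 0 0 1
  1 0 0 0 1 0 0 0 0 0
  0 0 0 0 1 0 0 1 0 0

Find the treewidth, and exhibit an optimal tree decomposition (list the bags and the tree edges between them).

Treewidth 2.
One optimal decomposition is:
Bags: B1 = {2, 3, 4}  B2 = {3, 4, 7}  B3 = {1, 3, 7}  B4 = {1, 3, 9}  B5 = {3, 5, 9}  B6 = {3, 5, 10}  B7 = {3, 8, 10}  B8 = {3, 6, 8}
Tree: B1–B2, B2–B3, B3–B4, B4–B5, B5–B6, B6–B7, B7–B8

The largest bag has 3 vertices, giving width 2; this decomposition certifies tw(G) ≤ 2. For the lower bound, G contains the cycle 3–2–4–7–1–9–5–10–8–6–3, so G is not a forest; only forests have treewidth ≤ 1, hence tw(G) ≥ 2. Therefore the treewidth is 2.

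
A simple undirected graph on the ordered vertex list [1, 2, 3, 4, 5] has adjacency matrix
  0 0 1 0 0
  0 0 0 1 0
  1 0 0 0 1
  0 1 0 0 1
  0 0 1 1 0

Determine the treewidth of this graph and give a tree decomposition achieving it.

Every bag has size at most 2, so the width is 2 − 1 = 1 and tw(G) ≤ 1. G has an edge, so its treewidth is at least 1. The upper and lower bounds meet at 1, so that is the treewidth.

Treewidth 1.
One such decomposition:
Bags: B1 = {1, 3}  B2 = {3, 5}  B3 = {4, 5}  B4 = {2, 4}
Tree: B1–B2, B2–B3, B3–B4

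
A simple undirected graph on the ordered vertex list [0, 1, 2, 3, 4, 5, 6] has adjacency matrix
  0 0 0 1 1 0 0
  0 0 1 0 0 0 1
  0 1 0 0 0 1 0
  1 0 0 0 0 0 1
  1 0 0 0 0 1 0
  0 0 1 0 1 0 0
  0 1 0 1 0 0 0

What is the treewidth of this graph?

2

A width-2 tree decomposition is:
Bags: B1 = {0, 3, 4}  B2 = {3, 4, 6}  B3 = {1, 4, 6}  B4 = {1, 2, 4}  B5 = {2, 4, 5}
Tree: B1–B2, B2–B3, B3–B4, B4–B5
Each bag holds 3 vertices, so the decomposition has width 2, which upper-bounds the treewidth. The edges 4–0–3–6–1–2–5–4 form a cycle, so G is not a tree and its treewidth is at least 2. Therefore the treewidth is 2.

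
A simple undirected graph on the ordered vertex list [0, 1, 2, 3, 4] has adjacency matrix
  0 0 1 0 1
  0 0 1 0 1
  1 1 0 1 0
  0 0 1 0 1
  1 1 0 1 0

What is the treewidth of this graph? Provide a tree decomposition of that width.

The largest bag has 3 vertices, giving width 2; this decomposition certifies tw(G) ≤ 2. Since 4–1–2–3–4 is a cycle in G, G is not acyclic. Forests are exactly the graphs of treewidth ≤ 1, so tw(G) ≥ 2. Therefore the treewidth is 2.

Treewidth 2.
One such decomposition:
Bags: B1 = {1, 2, 4}  B2 = {2, 3, 4}  B3 = {0, 2, 4}
Tree: B1–B2, B2–B3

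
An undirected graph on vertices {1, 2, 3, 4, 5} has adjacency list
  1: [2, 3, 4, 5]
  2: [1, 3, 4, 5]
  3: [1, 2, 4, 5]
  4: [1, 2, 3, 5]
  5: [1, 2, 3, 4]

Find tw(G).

4

A width-4 tree decomposition is:
Bags: B1 = {1, 2, 3, 4, 5}
Tree: (single bag)
With just one bag of size 5, the width is 5 − 1 = 4, so tw(G) ≤ 4. On the other hand G contains the 5-clique {1, 2, 3, 4, 5}. A clique must lie in a single bag of any decomposition, so no decomposition can have width below 4. Combining the bounds, tw(G) = 4.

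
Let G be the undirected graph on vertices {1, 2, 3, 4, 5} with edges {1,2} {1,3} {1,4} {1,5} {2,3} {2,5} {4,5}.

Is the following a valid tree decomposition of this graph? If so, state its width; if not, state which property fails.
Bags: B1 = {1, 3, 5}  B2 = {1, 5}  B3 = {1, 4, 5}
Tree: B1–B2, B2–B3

No — vertex 2 appears in no bag.

A tree decomposition must satisfy three properties: every vertex lies in some bag; for every edge, both endpoints lie together in some bag; and for every vertex, the bags containing it form a connected subtree. Here vertex 2 appears in no bag, so the decomposition is invalid.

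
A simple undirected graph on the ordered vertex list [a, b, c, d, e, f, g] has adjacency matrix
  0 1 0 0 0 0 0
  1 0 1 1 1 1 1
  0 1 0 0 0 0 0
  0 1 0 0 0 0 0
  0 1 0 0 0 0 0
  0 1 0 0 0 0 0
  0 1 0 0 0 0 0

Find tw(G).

1

A width-1 tree decomposition is:
Bags: B1 = {b, g}  B2 = {b, c}  B3 = {b, f}  B4 = {b, e}  B5 = {b, d}  B6 = {a, b}
Tree: B1–B2, B2–B3, B2–B4, B4–B5, B3–B6
Every bag has size at most 2, so the width is 2 − 1 = 1 and tw(G) ≤ 1. Since G has at least one edge (e.g. g–b), it is not an edgeless graph, so tw(G) ≥ 1. Hence tw(G) = 1 exactly.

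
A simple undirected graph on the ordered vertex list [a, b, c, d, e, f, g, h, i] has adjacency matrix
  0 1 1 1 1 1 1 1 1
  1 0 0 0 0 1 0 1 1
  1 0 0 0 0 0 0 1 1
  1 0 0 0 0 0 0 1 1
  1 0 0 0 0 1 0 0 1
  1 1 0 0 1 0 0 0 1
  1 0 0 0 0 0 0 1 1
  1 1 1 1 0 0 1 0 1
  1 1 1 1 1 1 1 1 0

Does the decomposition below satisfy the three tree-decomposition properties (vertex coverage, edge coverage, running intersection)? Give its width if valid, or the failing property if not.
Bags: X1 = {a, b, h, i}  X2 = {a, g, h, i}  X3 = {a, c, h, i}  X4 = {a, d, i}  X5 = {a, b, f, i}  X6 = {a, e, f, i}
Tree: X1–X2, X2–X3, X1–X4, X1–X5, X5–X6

No — edge (h,d) lies in no bag.

A tree decomposition must satisfy three properties: every vertex lies in some bag; for every edge, both endpoints lie together in some bag; and for every vertex, the bags containing it form a connected subtree. Here edge (h,d) lies in no bag, so the decomposition is invalid.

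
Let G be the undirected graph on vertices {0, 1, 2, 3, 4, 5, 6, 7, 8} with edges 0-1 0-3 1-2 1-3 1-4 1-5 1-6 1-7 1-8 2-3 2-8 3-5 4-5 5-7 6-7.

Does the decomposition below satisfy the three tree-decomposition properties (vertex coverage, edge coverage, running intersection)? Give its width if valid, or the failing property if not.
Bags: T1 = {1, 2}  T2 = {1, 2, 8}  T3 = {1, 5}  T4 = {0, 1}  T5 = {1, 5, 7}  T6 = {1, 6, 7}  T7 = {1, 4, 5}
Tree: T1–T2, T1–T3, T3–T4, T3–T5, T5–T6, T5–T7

A tree decomposition must satisfy three properties: every vertex lies in some bag; for every edge, both endpoints lie together in some bag; and for every vertex, the bags containing it form a connected subtree. Here vertex 3 appears in no bag, so the decomposition is invalid.

No — vertex 3 appears in no bag.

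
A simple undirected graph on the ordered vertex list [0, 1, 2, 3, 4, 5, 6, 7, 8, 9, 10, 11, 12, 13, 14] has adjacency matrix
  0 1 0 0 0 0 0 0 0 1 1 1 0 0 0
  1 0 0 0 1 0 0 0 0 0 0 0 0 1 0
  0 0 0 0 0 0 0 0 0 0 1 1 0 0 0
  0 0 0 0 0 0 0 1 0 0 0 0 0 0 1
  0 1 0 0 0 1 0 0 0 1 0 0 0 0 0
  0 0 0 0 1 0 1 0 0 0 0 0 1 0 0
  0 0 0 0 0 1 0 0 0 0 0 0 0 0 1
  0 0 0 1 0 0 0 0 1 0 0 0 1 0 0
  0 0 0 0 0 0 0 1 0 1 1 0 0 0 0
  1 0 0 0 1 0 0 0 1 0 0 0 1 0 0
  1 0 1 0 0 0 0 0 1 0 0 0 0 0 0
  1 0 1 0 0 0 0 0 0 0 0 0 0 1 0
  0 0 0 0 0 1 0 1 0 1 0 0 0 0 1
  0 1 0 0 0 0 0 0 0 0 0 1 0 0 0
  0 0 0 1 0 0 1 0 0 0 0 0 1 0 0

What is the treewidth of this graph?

3

A width-3 tree decomposition is:
Bags: B1 = {2, 10, 11, 13}  B2 = {0, 10, 11, 13}  B3 = {0, 1, 10, 13}  B4 = {0, 1, 8, 10}  B5 = {0, 1, 8, 9}  B6 = {1, 4, 8, 9}  B7 = {4, 7, 8, 9}  B8 = {4, 7, 9, 12}  B9 = {4, 5, 7, 12}  B10 = {3, 5, 7, 12}  B11 = {3, 5, 12, 14}  B12 = {3, 5, 6, 14}
Tree: B1–B2, B2–B3, B3–B4, B4–B5, B5–B6, B6–B7, B7–B8, B8–B9, B9–B10, B10–B11, B11–B12
Every bag has size at most 4, so the width is 4 − 1 = 3 and tw(G) ≤ 3. For the lower bound: the 4 vertex sets {2,11,13}, {10}, {0}, {1,4,8,9} are disjoint, each induces a connected subgraph, and every pair is joined by at least one edge of G. Contracting each set to a single vertex therefore yields K_{4} as a minor, and since treewidth is minor-monotone, tw(G) ≥ tw(K_{4}) = 3. Therefore the treewidth is 3.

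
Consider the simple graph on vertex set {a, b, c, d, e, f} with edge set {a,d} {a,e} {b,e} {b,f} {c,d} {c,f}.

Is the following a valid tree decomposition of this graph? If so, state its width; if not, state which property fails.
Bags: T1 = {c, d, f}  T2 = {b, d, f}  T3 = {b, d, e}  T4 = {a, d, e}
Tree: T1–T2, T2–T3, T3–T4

Yes; width 2.

Vertex coverage: the bags together contain {a, b, c, d, e, f}, the full vertex set. Edge coverage: each edge of G has both endpoints in at least one bag. Running intersection: for every vertex, the bags containing it form a connected subtree. All three properties hold, so this is a valid tree decomposition of width max|bag| − 1 = 2, and hence tw(G) ≤ 2.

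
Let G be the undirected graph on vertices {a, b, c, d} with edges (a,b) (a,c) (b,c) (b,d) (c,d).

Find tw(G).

2

A width-2 tree decomposition is:
Bags: B1 = {a, b, c}  B2 = {b, c, d}
Tree: B1–B2
The largest bag has 3 vertices, giving width 2; this decomposition certifies tw(G) ≤ 2. On the other hand G contains the 3-clique {b, c, d}. A clique must lie in a single bag of any decomposition, so no decomposition can have width below 2. Hence tw(G) = 2 exactly.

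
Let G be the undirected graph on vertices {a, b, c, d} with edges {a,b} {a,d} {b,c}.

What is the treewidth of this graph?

A width-1 tree decomposition is:
Bags: B1 = {b, c}  B2 = {a, b}  B3 = {a, d}
Tree: B1–B2, B2–B3
Every bag has size at most 2, so the width is 2 − 1 = 1 and tw(G) ≤ 1. Any graph with an edge has treewidth ≥ 1, and G has the edge c–b. Combining the bounds, tw(G) = 1.

1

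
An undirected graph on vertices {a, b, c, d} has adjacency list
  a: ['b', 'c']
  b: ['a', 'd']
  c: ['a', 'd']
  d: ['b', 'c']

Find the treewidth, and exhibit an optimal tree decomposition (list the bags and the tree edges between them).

Treewidth 2.
Bags: B1 = {b, c, d}  B2 = {a, b, c}
Tree: B1–B2

Each bag holds 3 vertices, so the decomposition has width 2, which upper-bounds the treewidth. The edges b–d–c–a–b form a cycle, so G is not a tree and its treewidth is at least 2. Hence tw(G) = 2 exactly.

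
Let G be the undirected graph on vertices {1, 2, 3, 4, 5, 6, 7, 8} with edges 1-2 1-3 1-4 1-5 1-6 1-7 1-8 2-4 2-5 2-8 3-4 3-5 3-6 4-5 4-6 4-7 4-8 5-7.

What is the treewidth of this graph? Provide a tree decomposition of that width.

Treewidth 3.
One such decomposition:
Bags: B1 = {1, 2, 4, 5}  B2 = {1, 3, 4, 5}  B3 = {1, 2, 4, 8}  B4 = {1, 4, 5, 7}  B5 = {1, 3, 4, 6}
Tree: B1–B2, B1–B3, B2–B4, B2–B5

Each bag holds 4 vertices, so the decomposition has width 3, which upper-bounds the treewidth. On the other hand G contains the 4-clique {1, 2, 4, 8}. A clique must lie in a single bag of any decomposition, so no decomposition can have width below 3. Combining the bounds, tw(G) = 3.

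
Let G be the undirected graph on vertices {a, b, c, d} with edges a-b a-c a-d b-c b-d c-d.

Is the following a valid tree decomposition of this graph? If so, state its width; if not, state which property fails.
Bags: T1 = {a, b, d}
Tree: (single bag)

A tree decomposition must satisfy three properties: every vertex lies in some bag; for every edge, both endpoints lie together in some bag; and for every vertex, the bags containing it form a connected subtree. Here vertex c appears in no bag, so the decomposition is invalid.

No — vertex c appears in no bag.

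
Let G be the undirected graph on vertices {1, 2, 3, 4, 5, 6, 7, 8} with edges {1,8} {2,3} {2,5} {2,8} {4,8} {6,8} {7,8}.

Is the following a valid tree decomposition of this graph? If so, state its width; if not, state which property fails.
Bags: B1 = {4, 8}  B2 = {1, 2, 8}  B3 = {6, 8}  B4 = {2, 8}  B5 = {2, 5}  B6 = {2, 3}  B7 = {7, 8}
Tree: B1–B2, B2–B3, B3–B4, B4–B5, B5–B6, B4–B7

No — bags containing vertex 2 are not connected in the tree.

A tree decomposition must satisfy three properties: every vertex lies in some bag; for every edge, both endpoints lie together in some bag; and for every vertex, the bags containing it form a connected subtree. Here bags containing vertex 2 are not connected in the tree, so the decomposition is invalid.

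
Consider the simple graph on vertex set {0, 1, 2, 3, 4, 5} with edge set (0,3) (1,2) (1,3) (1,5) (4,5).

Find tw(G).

A width-1 tree decomposition is:
Bags: B1 = {1, 5}  B2 = {1, 3}  B3 = {0, 3}  B4 = {4, 5}  B5 = {1, 2}
Tree: B1–B2, B2–B3, B1–B4, B2–B5
Each bag holds 2 vertices, so the decomposition has width 1, which upper-bounds the treewidth. Since G has at least one edge (e.g. 5–1), it is not an edgeless graph, so tw(G) ≥ 1. Combining the bounds, tw(G) = 1.

1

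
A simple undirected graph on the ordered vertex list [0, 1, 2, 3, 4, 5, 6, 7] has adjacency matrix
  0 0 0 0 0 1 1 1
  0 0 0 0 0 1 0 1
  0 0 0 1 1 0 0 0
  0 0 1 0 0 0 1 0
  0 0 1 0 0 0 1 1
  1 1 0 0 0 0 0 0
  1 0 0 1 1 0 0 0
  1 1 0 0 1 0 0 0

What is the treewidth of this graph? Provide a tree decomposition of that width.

The largest bag has 3 vertices, giving width 2; this decomposition certifies tw(G) ≤ 2. Since 1–5–0–7–1 is a cycle in G, G is not acyclic. Forests are exactly the graphs of treewidth ≤ 1, so tw(G) ≥ 2. The upper and lower bounds meet at 2, so that is the treewidth.

Treewidth 2.
Bags: B1 = {1, 5, 7}  B2 = {0, 5, 7}  B3 = {0, 4, 7}  B4 = {0, 4, 6}  B5 = {2, 4, 6}  B6 = {2, 3, 6}
Tree: B1–B2, B2–B3, B3–B4, B4–B5, B5–B6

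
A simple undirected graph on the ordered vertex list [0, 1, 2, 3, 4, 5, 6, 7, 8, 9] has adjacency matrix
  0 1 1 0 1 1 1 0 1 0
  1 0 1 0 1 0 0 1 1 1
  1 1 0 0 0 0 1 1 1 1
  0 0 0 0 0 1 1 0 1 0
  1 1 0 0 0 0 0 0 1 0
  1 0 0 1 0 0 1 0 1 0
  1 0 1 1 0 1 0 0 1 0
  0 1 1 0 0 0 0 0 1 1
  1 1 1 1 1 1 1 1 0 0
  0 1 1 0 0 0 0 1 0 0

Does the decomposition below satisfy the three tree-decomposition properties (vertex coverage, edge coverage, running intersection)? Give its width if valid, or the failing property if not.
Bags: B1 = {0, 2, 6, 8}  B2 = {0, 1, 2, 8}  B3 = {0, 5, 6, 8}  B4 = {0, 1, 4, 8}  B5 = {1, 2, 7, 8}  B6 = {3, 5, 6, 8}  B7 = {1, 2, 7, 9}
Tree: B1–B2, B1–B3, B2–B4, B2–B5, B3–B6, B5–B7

Yes; width 3.

Checking the three conditions: (i) the bags cover all of {0, 1, 2, 3, 4, 5, 6, 7, 8, 9}; (ii) for each edge, some bag contains both endpoints; (iii) the bags containing any fixed vertex form a subtree. All hold, so the decomposition is valid with width 4 − 1 = 3.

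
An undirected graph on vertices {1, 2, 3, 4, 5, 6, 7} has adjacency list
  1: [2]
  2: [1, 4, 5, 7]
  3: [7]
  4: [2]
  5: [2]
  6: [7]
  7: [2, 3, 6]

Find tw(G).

A width-1 tree decomposition is:
Bags: B1 = {2, 7}  B2 = {2, 5}  B3 = {2, 4}  B4 = {3, 7}  B5 = {1, 2}  B6 = {6, 7}
Tree: B1–B2, B2–B3, B1–B4, B1–B5, B4–B6
The largest bag has 2 vertices, giving width 1; this decomposition certifies tw(G) ≤ 1. Any graph with an edge has treewidth ≥ 1, and G has the edge 2–7. Therefore the treewidth is 1.

1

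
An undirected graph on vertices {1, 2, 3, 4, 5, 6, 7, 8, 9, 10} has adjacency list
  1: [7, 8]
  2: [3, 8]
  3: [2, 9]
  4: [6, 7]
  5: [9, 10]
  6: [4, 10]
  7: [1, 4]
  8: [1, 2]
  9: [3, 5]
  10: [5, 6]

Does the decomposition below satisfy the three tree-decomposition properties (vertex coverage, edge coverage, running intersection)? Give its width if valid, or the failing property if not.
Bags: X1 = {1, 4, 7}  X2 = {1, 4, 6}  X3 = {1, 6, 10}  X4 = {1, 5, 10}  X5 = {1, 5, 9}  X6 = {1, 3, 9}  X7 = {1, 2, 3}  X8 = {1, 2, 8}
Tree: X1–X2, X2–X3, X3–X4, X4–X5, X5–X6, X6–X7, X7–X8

Every vertex of G appears in some bag (union = {1, 2, 3, 4, 5, 6, 7, 8, 9, 10}); every edge is covered by a bag; and for each vertex v the set of bags containing v is connected in the bag tree. The decomposition is therefore valid. The largest bag has 3 vertices, so the width is 2.

Yes; width 2.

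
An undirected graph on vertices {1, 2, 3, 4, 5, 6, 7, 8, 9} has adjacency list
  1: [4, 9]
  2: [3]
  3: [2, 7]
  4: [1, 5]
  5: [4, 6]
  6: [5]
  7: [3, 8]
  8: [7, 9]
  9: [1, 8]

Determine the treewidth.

1

A width-1 tree decomposition is:
Bags: B1 = {5, 6}  B2 = {4, 5}  B3 = {1, 4}  B4 = {1, 9}  B5 = {8, 9}  B6 = {7, 8}  B7 = {3, 7}  B8 = {2, 3}
Tree: B1–B2, B2–B3, B3–B4, B4–B5, B5–B6, B6–B7, B7–B8
Each bag holds 2 vertices, so the decomposition has width 1, which upper-bounds the treewidth. Since G has at least one edge (e.g. 6–5), it is not an edgeless graph, so tw(G) ≥ 1. Hence tw(G) = 1 exactly.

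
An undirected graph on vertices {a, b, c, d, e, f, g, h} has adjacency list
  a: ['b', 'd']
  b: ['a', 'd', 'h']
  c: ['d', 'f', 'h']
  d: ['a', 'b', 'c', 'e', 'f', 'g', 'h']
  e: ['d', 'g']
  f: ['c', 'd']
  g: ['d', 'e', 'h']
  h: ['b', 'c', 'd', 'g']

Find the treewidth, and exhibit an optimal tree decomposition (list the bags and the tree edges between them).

Treewidth 2.
One such decomposition:
Bags: B1 = {b, d, h}  B2 = {c, d, h}  B3 = {d, g, h}  B4 = {d, e, g}  B5 = {a, b, d}  B6 = {c, d, f}
Tree: B1–B2, B1–B3, B3–B4, B1–B5, B2–B6

Each bag holds 3 vertices, so the decomposition has width 2, which upper-bounds the treewidth. On the other hand G contains the 3-clique {a, b, d}. A clique must lie in a single bag of any decomposition, so no decomposition can have width below 2. Hence tw(G) = 2 exactly.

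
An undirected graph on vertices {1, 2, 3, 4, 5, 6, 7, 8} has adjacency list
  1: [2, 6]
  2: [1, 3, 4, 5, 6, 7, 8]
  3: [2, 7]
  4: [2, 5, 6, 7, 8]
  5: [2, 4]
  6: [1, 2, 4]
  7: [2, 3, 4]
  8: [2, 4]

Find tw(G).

2

A width-2 tree decomposition is:
Bags: B1 = {2, 4, 6}  B2 = {1, 2, 6}  B3 = {2, 4, 7}  B4 = {2, 4, 5}  B5 = {2, 4, 8}  B6 = {2, 3, 7}
Tree: B1–B2, B1–B3, B1–B4, B3–B5, B3–B6
Each bag holds 3 vertices, so the decomposition has width 2, which upper-bounds the treewidth. For the lower bound, the 3 vertices {1, 2, 6} are pairwise adjacent, and any tree decomposition puts a clique entirely inside one bag — forcing width ≥ 2. Combining the bounds, tw(G) = 2.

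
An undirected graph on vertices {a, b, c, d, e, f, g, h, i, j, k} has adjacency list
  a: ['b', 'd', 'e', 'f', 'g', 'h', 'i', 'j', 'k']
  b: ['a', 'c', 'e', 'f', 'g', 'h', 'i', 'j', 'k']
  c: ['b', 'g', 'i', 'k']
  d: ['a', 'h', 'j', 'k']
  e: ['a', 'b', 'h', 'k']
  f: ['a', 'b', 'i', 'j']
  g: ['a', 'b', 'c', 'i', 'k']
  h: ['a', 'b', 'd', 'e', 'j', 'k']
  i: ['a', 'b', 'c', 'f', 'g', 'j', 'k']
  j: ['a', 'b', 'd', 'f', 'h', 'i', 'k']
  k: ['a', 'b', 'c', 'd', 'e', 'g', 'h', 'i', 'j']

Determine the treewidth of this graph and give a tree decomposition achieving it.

Treewidth 4.
One such decomposition:
Bags: B1 = {a, b, g, i, k}  B2 = {a, b, i, j, k}  B3 = {a, b, h, j, k}  B4 = {a, b, f, i, j}  B5 = {a, d, h, j, k}  B6 = {a, b, e, h, k}  B7 = {b, c, g, i, k}
Tree: B1–B2, B2–B3, B2–B4, B3–B5, B3–B6, B1–B7

Every bag has size at most 5, so the width is 5 − 1 = 4 and tw(G) ≤ 4. Conversely, {a, b, f, i, j} is a clique of size 5, and the vertices of any clique must share a bag in every tree decomposition; so some bag has ≥ 5 vertices and tw(G) ≥ 4. Combining the bounds, tw(G) = 4.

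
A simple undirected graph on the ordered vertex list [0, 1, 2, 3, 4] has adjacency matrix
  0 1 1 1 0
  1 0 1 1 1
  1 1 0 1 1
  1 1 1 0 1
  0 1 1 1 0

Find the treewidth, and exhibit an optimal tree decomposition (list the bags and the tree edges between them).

Treewidth 3.
One such decomposition:
Bags: B1 = {0, 1, 2, 3}  B2 = {1, 2, 3, 4}
Tree: B1–B2

Each bag holds 4 vertices, so the decomposition has width 3, which upper-bounds the treewidth. On the other hand G contains the 4-clique {0, 1, 2, 3}. A clique must lie in a single bag of any decomposition, so no decomposition can have width below 3. Therefore the treewidth is 3.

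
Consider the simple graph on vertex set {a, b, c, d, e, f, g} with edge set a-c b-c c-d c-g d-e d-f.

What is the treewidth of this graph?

A width-1 tree decomposition is:
Bags: B1 = {d, f}  B2 = {d, e}  B3 = {c, d}  B4 = {b, c}  B5 = {a, c}  B6 = {c, g}
Tree: B1–B2, B2–B3, B3–B4, B4–B5, B3–B6
Every bag has size at most 2, so the width is 2 − 1 = 1 and tw(G) ≤ 1. Any graph with an edge has treewidth ≥ 1, and G has the edge f–d. Combining the bounds, tw(G) = 1.

1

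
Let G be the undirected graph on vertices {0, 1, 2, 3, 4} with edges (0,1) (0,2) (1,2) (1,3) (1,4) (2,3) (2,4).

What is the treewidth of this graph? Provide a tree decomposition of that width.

Treewidth 2.
One such decomposition:
Bags: B1 = {1, 2, 3}  B2 = {1, 2, 4}  B3 = {0, 1, 2}
Tree: B1–B2, B1–B3

The largest bag has 3 vertices, giving width 2; this decomposition certifies tw(G) ≤ 2. On the other hand G contains the 3-clique {0, 1, 2}. A clique must lie in a single bag of any decomposition, so no decomposition can have width below 2. Hence tw(G) = 2 exactly.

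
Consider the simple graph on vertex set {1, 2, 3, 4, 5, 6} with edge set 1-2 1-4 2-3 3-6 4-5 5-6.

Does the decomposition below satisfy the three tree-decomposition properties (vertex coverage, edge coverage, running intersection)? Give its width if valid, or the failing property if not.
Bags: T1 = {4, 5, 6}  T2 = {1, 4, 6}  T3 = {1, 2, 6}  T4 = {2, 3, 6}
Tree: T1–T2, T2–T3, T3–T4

Checking the three conditions: (i) the bags cover all of {1, 2, 3, 4, 5, 6}; (ii) for each edge, some bag contains both endpoints; (iii) the bags containing any fixed vertex form a subtree. All hold, so the decomposition is valid with width 3 − 1 = 2.

Yes; width 2.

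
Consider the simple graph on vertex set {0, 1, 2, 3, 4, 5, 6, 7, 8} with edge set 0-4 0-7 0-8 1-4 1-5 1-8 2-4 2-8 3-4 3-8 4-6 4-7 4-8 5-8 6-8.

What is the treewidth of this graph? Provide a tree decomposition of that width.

The largest bag has 3 vertices, giving width 2; this decomposition certifies tw(G) ≤ 2. Conversely, {0, 4, 8} is a clique of size 3, and the vertices of any clique must share a bag in every tree decomposition; so some bag has ≥ 3 vertices and tw(G) ≥ 2. Combining the bounds, tw(G) = 2.

Treewidth 2.
One optimal decomposition is:
Bags: B1 = {0, 4, 8}  B2 = {2, 4, 8}  B3 = {4, 6, 8}  B4 = {1, 4, 8}  B5 = {0, 4, 7}  B6 = {3, 4, 8}  B7 = {1, 5, 8}
Tree: B1–B2, B2–B3, B1–B4, B1–B5, B3–B6, B4–B7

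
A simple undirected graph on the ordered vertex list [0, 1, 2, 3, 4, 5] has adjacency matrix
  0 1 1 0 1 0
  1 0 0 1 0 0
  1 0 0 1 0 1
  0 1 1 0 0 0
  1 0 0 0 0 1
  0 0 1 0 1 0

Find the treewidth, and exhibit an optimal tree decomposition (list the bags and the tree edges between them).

Each bag holds 3 vertices, so the decomposition has width 2, which upper-bounds the treewidth. The edges 5–4–0–2–5 form a cycle, so G is not a tree and its treewidth is at least 2. The upper and lower bounds meet at 2, so that is the treewidth.

Treewidth 2.
Bags: B1 = {2, 4, 5}  B2 = {0, 2, 4}  B3 = {0, 2, 3}  B4 = {0, 1, 3}
Tree: B1–B2, B2–B3, B3–B4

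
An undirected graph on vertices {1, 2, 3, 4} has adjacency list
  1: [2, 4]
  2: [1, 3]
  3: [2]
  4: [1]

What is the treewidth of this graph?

A width-1 tree decomposition is:
Bags: B1 = {1, 4}  B2 = {1, 2}  B3 = {2, 3}
Tree: B1–B2, B2–B3
The largest bag has 2 vertices, giving width 1; this decomposition certifies tw(G) ≤ 1. Since G has at least one edge (e.g. 4–1), it is not an edgeless graph, so tw(G) ≥ 1. The upper and lower bounds meet at 1, so that is the treewidth.

1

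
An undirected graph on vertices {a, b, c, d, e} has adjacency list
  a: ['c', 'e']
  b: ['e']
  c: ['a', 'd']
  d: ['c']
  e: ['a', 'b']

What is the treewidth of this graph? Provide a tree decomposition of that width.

Treewidth 1.
Bags: B1 = {b, e}  B2 = {a, e}  B3 = {a, c}  B4 = {c, d}
Tree: B1–B2, B2–B3, B3–B4

The largest bag has 2 vertices, giving width 1; this decomposition certifies tw(G) ≤ 1. G has an edge, so its treewidth is at least 1. Therefore the treewidth is 1.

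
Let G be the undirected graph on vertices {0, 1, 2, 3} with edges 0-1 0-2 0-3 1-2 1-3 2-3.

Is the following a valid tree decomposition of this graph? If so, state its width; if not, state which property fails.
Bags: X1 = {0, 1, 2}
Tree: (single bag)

No — vertex 3 appears in no bag.

A tree decomposition must satisfy three properties: every vertex lies in some bag; for every edge, both endpoints lie together in some bag; and for every vertex, the bags containing it form a connected subtree. Here vertex 3 appears in no bag, so the decomposition is invalid.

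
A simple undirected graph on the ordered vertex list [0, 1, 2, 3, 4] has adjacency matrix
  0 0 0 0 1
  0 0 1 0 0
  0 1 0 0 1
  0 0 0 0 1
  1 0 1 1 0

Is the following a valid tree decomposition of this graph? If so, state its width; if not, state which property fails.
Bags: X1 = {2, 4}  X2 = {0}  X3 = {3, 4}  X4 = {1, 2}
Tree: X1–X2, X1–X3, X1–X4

No — edge (4,0) lies in no bag.

A tree decomposition must satisfy three properties: every vertex lies in some bag; for every edge, both endpoints lie together in some bag; and for every vertex, the bags containing it form a connected subtree. Here edge (4,0) lies in no bag, so the decomposition is invalid.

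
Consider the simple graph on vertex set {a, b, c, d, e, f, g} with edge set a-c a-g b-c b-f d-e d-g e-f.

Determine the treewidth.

A width-2 tree decomposition is:
Bags: B1 = {d, e, f}  B2 = {b, d, f}  B3 = {b, c, d}  B4 = {a, c, d}  B5 = {a, d, g}
Tree: B1–B2, B2–B3, B3–B4, B4–B5
The largest bag has 3 vertices, giving width 2; this decomposition certifies tw(G) ≤ 2. For the lower bound, G contains the cycle d–e–f–b–c–a–g–d, so G is not a forest; only forests have treewidth ≤ 1, hence tw(G) ≥ 2. Therefore the treewidth is 2.

2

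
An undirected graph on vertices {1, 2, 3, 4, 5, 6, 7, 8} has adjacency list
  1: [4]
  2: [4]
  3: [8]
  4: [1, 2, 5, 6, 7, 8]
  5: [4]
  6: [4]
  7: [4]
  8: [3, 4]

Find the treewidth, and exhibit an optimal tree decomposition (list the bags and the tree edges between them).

Treewidth 1.
One optimal decomposition is:
Bags: B1 = {4, 8}  B2 = {1, 4}  B3 = {4, 7}  B4 = {3, 8}  B5 = {4, 6}  B6 = {4, 5}  B7 = {2, 4}
Tree: B1–B2, B1–B3, B1–B4, B1–B5, B2–B6, B1–B7

The largest bag has 2 vertices, giving width 1; this decomposition certifies tw(G) ≤ 1. Since G has at least one edge (e.g. 8–4), it is not an edgeless graph, so tw(G) ≥ 1. Combining the bounds, tw(G) = 1.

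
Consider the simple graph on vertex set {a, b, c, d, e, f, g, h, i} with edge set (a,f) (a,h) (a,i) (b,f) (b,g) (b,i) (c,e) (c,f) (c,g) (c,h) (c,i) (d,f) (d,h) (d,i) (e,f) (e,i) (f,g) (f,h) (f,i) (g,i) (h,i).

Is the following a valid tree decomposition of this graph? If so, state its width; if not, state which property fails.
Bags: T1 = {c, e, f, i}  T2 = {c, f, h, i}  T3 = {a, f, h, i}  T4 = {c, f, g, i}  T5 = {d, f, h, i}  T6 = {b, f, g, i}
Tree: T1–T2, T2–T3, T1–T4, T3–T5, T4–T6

Every vertex of G appears in some bag (union = {a, b, c, d, e, f, g, h, i}); every edge is covered by a bag; and for each vertex v the set of bags containing v is connected in the bag tree. The decomposition is therefore valid. The largest bag has 4 vertices, so the width is 3.

Yes; width 3.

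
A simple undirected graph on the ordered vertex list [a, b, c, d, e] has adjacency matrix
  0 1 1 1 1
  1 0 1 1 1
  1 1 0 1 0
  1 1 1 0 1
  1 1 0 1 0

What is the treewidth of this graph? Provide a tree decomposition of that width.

Each bag holds 4 vertices, so the decomposition has width 3, which upper-bounds the treewidth. On the other hand G contains the 4-clique {a, b, d, e}. A clique must lie in a single bag of any decomposition, so no decomposition can have width below 3. Hence tw(G) = 3 exactly.

Treewidth 3.
One optimal decomposition is:
Bags: B1 = {a, b, d, e}  B2 = {a, b, c, d}
Tree: B1–B2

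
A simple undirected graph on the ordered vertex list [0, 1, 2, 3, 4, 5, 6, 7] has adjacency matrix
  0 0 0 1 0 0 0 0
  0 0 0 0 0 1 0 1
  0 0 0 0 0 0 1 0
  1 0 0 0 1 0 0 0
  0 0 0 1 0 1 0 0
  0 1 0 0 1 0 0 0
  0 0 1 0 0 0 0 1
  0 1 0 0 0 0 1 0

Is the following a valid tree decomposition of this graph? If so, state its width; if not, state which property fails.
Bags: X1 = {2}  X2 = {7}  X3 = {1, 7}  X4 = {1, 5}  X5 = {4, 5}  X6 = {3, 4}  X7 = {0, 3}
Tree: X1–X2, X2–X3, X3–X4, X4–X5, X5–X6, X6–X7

A tree decomposition must satisfy three properties: every vertex lies in some bag; for every edge, both endpoints lie together in some bag; and for every vertex, the bags containing it form a connected subtree. Here vertex 6 appears in no bag, so the decomposition is invalid.

No — vertex 6 appears in no bag.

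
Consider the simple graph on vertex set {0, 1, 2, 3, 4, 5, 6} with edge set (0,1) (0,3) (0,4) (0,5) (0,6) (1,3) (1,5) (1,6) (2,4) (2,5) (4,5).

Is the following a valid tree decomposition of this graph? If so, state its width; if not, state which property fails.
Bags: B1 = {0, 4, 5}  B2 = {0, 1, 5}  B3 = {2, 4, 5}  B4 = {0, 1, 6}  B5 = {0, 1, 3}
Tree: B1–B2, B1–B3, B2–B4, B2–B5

Yes; width 2.

Checking the three conditions: (i) the bags cover all of {0, 1, 2, 3, 4, 5, 6}; (ii) for each edge, some bag contains both endpoints; (iii) the bags containing any fixed vertex form a subtree. All hold, so the decomposition is valid with width 3 − 1 = 2.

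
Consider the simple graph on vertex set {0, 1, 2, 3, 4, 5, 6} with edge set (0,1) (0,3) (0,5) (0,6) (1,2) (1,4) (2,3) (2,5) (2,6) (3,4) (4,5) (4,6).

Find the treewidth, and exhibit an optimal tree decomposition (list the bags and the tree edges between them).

The largest bag has 4 vertices, giving width 3; this decomposition certifies tw(G) ≤ 3. For the lower bound: the 4 vertex sets {0,5}, {1,2}, {4}, {6} are disjoint, each induces a connected subgraph, and every pair is joined by at least one edge of G. Contracting each set to a single vertex therefore yields K_{4} as a minor, and since treewidth is minor-monotone, tw(G) ≥ tw(K_{4}) = 3. Combining the bounds, tw(G) = 3.

Treewidth 3.
One such decomposition:
Bags: B1 = {0, 2, 4, 5}  B2 = {0, 1, 2, 4}  B3 = {0, 2, 4, 6}  B4 = {0, 2, 3, 4}
Tree: B1–B2, B2–B3, B3–B4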